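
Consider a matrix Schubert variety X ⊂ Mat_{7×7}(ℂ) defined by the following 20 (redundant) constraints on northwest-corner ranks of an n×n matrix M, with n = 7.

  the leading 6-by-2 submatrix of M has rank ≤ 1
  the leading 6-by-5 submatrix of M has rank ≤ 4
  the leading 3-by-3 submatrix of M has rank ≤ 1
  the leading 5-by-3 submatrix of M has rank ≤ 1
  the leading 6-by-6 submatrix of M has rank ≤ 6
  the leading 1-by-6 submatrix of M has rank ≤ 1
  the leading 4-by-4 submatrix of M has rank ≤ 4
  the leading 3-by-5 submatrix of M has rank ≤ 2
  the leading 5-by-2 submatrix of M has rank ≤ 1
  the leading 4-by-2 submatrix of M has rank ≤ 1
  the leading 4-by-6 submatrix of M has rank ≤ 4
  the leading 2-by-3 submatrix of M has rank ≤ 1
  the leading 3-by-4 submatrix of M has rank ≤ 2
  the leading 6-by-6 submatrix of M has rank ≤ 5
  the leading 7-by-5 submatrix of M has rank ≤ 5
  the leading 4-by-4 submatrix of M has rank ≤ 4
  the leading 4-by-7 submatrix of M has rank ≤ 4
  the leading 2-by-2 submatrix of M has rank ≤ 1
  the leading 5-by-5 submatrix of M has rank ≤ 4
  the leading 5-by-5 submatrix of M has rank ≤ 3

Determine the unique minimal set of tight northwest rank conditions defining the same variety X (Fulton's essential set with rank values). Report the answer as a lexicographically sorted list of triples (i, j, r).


Recovering R(i,j) via the rank-extension bound from the 20 conditions:

  1  1  1  1  1  1  1
  1  1  1  2  2  2  2
  1  1  1  2  2  3  3
  1  1  1  2  3  4  4
  1  1  1  2  3  4  5
  1  1  2  3  4  5  6
  1  2  3  4  5  6  7

hence w(1..7) = (1, 4, 6, 5, 7, 3, 2).

Rothe diagram D(w) (10 cells), 3 SE-corners (essential conditions):

[(3, 5, 2), (5, 3, 1), (6, 2, 1)]


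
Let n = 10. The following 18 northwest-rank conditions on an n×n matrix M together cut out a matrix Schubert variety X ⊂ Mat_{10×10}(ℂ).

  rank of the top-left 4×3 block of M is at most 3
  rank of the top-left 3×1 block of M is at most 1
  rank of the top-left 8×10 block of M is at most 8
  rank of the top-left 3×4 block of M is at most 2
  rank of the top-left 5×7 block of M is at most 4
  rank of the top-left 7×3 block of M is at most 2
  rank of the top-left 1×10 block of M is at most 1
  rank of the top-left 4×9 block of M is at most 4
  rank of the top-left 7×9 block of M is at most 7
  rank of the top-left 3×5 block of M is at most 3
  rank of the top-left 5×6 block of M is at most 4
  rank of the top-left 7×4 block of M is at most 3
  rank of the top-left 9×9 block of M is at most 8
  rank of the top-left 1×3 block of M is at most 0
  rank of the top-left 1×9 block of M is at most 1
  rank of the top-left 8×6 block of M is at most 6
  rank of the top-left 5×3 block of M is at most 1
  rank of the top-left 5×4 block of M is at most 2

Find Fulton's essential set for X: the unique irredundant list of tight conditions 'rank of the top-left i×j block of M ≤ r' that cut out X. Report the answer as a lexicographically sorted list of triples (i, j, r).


Computing R[i][j] = min implied NW-rank bound (n=10, 18 conditions):

  i=1: 0, 0, 0, 1, 1, 1, 1, 1, 1, 1
  i=2: 1, 1, 1, 2, 2, 2, 2, 2, 2, 2
  i=3: 1, 1, 1, 2, 3, 3, 3, 3, 3, 3
  i=4: 1, 1, 1, 2, 3, 4, 4, 4, 4, 4
  i=5: 1, 1, 1, 2, 3, 4, 4, 5, 5, 5
  i=6: 1, 2, 2, 3, 4, 5, 5, 6, 6, 6
  i=7: 1, 2, 2, 3, 4, 5, 6, 7, 7, 7
  i=8: 1, 2, 3, 4, 5, 6, 7, 8, 8, 8
  i=9: 1, 2, 3, 4, 5, 6, 7, 8, 8, 9
  i=10: 1, 2, 3, 4, 5, 6, 7, 8, 9, 10

giving w = (4, 1, 5, 6, 8, 2, 7, 3, 10, 9) via Δ²R.

D(w) has 12 cells with 5 SE-corners; essential set:

[(1, 3, 0), (5, 3, 1), (5, 7, 4), (7, 3, 2), (9, 9, 8)]


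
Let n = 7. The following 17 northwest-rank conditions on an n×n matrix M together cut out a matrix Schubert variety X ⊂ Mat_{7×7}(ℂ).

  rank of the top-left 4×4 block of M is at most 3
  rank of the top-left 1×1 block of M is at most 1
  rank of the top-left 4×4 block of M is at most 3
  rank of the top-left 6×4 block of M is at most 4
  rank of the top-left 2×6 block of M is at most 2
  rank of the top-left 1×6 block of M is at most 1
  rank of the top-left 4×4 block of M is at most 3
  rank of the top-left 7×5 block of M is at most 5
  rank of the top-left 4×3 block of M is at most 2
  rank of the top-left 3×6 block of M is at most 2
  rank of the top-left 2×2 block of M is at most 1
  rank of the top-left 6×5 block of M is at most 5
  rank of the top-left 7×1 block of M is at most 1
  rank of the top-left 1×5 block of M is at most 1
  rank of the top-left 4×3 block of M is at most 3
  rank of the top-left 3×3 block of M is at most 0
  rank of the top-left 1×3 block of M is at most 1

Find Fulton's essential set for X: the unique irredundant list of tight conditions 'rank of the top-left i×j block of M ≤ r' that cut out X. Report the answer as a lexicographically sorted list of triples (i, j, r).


Propagating the 17 rank bounds to every northwest block:

  R[1]: 0, 0, 0, 1, 1, 1, 1
  R[2]: 0, 0, 0, 1, 2, 2, 2
  R[3]: 0, 0, 0, 1, 2, 2, 3
  R[4]: 1, 1, 1, 2, 3, 3, 4
  R[5]: 1, 2, 2, 3, 4, 4, 5
  R[6]: 1, 2, 3, 4, 5, 5, 6
  R[7]: 1, 2, 3, 4, 5, 6, 7

the unique w with this rank table is (4, 5, 7, 1, 2, 3, 6).

D(w) has 10 cells with 2 SE-corners; essential set:

[(3, 3, 0), (3, 6, 2)]


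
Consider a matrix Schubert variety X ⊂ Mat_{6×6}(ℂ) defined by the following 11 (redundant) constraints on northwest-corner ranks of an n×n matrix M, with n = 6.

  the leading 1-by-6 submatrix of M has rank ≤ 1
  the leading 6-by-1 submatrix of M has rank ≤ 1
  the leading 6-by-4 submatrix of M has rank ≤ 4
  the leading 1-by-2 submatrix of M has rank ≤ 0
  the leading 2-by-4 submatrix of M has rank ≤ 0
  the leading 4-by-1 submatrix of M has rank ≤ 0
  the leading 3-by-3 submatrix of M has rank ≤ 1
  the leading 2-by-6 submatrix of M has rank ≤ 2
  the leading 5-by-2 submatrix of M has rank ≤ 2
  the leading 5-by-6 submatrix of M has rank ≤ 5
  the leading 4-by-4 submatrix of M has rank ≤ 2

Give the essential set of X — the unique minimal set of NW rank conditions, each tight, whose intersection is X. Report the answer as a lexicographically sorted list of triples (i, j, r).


Recovering R(i,j) via the rank-extension bound from the 11 conditions:

  R[1]: 0 | 0 | 0 | 0 | 1 | 1
  R[2]: 0 | 0 | 0 | 0 | 1 | 2
  R[3]: 0 | 1 | 1 | 1 | 2 | 3
  R[4]: 0 | 1 | 2 | 2 | 3 | 4
  R[5]: 1 | 2 | 3 | 3 | 4 | 5
  R[6]: 1 | 2 | 3 | 4 | 5 | 6

so w = (5, 6, 2, 3, 1, 4).

|D(w)|=10, |Ess(w)|=2:

[(2, 4, 0), (4, 1, 0)]


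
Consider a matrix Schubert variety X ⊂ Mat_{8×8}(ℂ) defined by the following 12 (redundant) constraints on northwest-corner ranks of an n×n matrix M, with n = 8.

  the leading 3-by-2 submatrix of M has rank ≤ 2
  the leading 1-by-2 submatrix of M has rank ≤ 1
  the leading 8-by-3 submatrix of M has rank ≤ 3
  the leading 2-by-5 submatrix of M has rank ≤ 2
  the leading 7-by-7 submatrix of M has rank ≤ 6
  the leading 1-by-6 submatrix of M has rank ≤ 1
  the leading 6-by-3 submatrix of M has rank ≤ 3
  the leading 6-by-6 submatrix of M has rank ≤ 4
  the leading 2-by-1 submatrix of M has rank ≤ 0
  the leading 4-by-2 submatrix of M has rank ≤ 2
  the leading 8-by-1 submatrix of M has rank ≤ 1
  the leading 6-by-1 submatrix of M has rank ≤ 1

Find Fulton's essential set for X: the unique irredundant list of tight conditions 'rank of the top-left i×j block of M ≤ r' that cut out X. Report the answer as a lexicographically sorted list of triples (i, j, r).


Reconstructing r_w from the 12 given conditions:

  R[1]: 0  1  1  1  1  1  1  1
  R[2]: 0  1  2  2  2  2  2  2
  R[3]: 1  2  3  3  3  3  3  3
  R[4]: 1  2  3  4  4  4  4  4
  R[5]: 1  2  3  4  4  4  5  5
  R[6]: 1  2  3  4  4  4  5  6
  R[7]: 1  2  3  4  5  5  6  7
  R[8]: 1  2  3  4  5  6  7  8

hence w(1..8) = (2, 3, 1, 4, 7, 8, 5, 6).

2 SE-corners of the 6-cell Rothe diagram give Ess(w):

[(2, 1, 0), (6, 6, 4)]


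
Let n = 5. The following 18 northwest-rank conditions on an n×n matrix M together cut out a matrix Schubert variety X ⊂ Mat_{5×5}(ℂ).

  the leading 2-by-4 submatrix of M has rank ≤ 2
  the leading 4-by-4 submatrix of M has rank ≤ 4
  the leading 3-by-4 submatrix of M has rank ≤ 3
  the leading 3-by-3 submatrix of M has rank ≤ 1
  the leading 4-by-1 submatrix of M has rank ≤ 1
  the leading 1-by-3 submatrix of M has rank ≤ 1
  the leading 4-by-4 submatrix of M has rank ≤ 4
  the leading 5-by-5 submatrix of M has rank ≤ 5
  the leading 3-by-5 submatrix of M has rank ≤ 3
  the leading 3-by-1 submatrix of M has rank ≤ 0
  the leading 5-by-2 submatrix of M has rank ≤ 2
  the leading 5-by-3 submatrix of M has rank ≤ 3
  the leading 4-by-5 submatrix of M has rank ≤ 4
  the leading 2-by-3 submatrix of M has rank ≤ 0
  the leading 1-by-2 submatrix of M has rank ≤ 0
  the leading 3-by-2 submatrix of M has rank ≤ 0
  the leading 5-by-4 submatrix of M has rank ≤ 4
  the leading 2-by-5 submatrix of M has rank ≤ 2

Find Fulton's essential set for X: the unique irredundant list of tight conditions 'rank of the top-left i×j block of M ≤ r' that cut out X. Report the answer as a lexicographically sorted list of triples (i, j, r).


Propagating the 18 rank bounds to every northwest block:

  row 1: 0 0 0 1 1
  row 2: 0 0 0 1 2
  row 3: 0 0 1 2 3
  row 4: 1 1 2 3 4
  row 5: 1 2 3 4 5

hence w(1..5) = (4, 5, 3, 1, 2).

|D(w)|=8, |Ess(w)|=2:

[(2, 3, 0), (3, 2, 0)]


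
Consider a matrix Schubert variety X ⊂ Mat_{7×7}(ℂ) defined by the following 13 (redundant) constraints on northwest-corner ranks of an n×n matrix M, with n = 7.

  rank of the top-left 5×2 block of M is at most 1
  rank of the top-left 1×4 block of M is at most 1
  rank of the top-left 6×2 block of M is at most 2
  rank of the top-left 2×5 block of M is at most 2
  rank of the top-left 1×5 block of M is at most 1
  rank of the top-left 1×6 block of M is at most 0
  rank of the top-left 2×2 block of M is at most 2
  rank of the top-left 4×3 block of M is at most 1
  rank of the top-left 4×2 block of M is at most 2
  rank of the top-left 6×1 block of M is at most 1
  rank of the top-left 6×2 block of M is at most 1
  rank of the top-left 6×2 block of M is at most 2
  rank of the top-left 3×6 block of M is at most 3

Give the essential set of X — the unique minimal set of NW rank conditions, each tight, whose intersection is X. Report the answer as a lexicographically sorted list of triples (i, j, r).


Computing R[i][j] = min implied NW-rank bound (n=7, 13 conditions):

  0 | 0 | 0 | 0 | 0 | 0 | 1
  1 | 1 | 1 | 1 | 1 | 1 | 2
  1 | 1 | 1 | 2 | 2 | 2 | 3
  1 | 1 | 1 | 2 | 3 | 3 | 4
  1 | 1 | 2 | 3 | 4 | 4 | 5
  1 | 1 | 2 | 3 | 4 | 5 | 6
  1 | 2 | 3 | 4 | 5 | 6 | 7

second differences of R give the permutation w = (7, 1, 4, 5, 3, 6, 2).

Fulton essential set (3 of the 12 Rothe cells):

[(1, 6, 0), (4, 3, 1), (6, 2, 1)]


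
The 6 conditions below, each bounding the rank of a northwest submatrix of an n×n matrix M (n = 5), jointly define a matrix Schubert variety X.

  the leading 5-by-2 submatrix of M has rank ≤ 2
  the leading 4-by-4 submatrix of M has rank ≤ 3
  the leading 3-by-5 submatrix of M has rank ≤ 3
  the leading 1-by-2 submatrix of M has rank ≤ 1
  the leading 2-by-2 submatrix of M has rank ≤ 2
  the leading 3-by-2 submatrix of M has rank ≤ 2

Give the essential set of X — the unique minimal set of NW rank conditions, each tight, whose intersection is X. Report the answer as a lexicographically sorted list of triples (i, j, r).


Computing R[i][j] = min implied NW-rank bound (n=5, 6 conditions):

  row 1: 1 1 1 1 1
  row 2: 1 2 2 2 2
  row 3: 1 2 3 3 3
  row 4: 1 2 3 3 4
  row 5: 1 2 3 4 5

giving w = (1, 2, 3, 5, 4) via Δ²R.

Rothe diagram D(w) (1 cell), 1 SE-corner (essential condition):

[(4, 4, 3)]


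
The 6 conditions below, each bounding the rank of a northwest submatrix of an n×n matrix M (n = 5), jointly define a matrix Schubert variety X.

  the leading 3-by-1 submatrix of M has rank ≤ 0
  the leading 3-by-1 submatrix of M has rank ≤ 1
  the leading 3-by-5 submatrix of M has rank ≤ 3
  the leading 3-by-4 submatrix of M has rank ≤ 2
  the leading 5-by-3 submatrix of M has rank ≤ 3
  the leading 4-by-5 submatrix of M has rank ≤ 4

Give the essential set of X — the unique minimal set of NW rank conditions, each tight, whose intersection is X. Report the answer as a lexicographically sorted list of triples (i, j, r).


Computing R[i][j] = min implied NW-rank bound (n=5, 6 conditions):

  R[1]: 0 | 1 | 1 | 1 | 1
  R[2]: 0 | 1 | 2 | 2 | 2
  R[3]: 0 | 1 | 2 | 2 | 3
  R[4]: 1 | 2 | 3 | 3 | 4
  R[5]: 1 | 2 | 3 | 4 | 5

hence w(1..5) = (2, 3, 5, 1, 4).

2 SE-corners of the 4-cell Rothe diagram give Ess(w):

[(3, 1, 0), (3, 4, 2)]


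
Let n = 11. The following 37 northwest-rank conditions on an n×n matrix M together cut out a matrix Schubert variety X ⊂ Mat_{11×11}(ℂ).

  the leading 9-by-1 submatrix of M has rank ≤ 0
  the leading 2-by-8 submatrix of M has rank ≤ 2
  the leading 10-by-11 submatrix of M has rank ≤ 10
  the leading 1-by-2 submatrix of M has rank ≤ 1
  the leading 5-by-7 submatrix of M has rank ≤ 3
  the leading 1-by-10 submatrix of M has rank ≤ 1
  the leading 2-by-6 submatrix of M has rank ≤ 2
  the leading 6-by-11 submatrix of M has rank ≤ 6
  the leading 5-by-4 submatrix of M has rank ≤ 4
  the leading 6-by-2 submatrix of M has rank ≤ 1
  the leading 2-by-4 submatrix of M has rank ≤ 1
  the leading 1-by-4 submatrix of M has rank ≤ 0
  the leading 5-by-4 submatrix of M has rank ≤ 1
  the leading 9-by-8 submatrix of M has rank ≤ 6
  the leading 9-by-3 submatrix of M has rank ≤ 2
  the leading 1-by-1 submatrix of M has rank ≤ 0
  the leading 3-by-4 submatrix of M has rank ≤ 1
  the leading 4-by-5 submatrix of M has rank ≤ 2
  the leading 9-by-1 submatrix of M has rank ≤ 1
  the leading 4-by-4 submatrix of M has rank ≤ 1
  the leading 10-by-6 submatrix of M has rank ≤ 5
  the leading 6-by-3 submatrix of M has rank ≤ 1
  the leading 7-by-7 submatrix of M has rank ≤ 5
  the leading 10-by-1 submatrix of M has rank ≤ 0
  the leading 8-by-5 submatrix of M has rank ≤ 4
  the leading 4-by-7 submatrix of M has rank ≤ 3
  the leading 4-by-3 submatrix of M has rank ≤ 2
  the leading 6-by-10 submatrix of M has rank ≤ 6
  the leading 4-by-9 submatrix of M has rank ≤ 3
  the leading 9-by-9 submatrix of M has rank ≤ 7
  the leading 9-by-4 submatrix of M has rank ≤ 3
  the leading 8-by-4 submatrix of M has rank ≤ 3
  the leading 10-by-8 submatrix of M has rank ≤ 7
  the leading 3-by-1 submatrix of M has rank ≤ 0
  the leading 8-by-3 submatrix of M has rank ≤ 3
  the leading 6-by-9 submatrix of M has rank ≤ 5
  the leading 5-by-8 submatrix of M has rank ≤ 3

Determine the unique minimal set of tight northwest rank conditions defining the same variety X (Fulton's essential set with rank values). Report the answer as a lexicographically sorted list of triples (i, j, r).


Rank table r_w(11×11) implied by the 37 constraints:

  i=1: 0 | 0 | 0 | 0 | 1 | 1 | 1 | 1 | 1 | 1 | 1
  i=2: 0 | 1 | 1 | 1 | 2 | 2 | 2 | 2 | 2 | 2 | 2
  i=3: 0 | 1 | 1 | 1 | 2 | 3 | 3 | 3 | 3 | 3 | 3
  i=4: 0 | 1 | 1 | 1 | 2 | 3 | 3 | 3 | 3 | 4 | 4
  i=5: 0 | 1 | 1 | 1 | 2 | 3 | 3 | 3 | 4 | 5 | 5
  i=6: 0 | 1 | 1 | 2 | 3 | 4 | 4 | 4 | 5 | 6 | 6
  i=7: 0 | 1 | 2 | 3 | 4 | 5 | 5 | 5 | 6 | 7 | 7
  i=8: 0 | 1 | 2 | 3 | 4 | 5 | 6 | 6 | 7 | 8 | 8
  i=9: 0 | 1 | 2 | 3 | 4 | 5 | 6 | 6 | 7 | 8 | 9
  i=10: 0 | 1 | 2 | 3 | 4 | 5 | 6 | 7 | 8 | 9 | 10
  i=11: 1 | 2 | 3 | 4 | 5 | 6 | 7 | 8 | 9 | 10 | 11

reading off 1-entries of Δ²R: w = (5, 2, 6, 10, 9, 4, 3, 7, 11, 8, 1).

|D(w)|=26, |Ess(w)|=7:

[(1, 4, 0), (4, 9, 3), (5, 4, 1), (5, 8, 3), (6, 3, 1), (9, 8, 6), (10, 1, 0)]


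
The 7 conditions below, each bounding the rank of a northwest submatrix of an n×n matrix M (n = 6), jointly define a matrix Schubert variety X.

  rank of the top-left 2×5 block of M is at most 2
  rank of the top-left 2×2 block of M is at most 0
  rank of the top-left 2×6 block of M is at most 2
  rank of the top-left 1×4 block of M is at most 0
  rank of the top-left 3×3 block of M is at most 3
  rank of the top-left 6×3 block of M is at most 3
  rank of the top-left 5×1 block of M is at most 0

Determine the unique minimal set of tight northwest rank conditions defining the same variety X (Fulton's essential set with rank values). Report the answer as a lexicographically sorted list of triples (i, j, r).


The tightest implied rank at each (i,j), from the 7 conditions:

  0  0  0  0  1  1
  0  0  1  1  2  2
  0  1  2  2  3  3
  0  1  2  3  4  4
  0  1  2  3  4  5
  1  2  3  4  5  6

so w = (5, 3, 2, 4, 6, 1).

3 SE-corners of the 9-cell Rothe diagram give Ess(w):

[(1, 4, 0), (2, 2, 0), (5, 1, 0)]


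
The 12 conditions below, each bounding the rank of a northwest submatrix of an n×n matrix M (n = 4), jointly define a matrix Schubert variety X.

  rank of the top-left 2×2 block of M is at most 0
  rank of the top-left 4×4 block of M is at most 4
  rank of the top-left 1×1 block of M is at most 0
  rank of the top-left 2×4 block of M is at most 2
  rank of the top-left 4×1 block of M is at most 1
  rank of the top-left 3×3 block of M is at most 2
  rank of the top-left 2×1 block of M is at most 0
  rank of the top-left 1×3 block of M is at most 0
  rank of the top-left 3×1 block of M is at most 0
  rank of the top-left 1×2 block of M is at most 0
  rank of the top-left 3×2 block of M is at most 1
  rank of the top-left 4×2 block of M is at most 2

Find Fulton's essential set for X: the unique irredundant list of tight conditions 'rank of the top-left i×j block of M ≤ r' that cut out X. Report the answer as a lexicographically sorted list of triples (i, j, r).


Recovering R(i,j) via the rank-extension bound from the 12 conditions:

  R[1]: 0 0 0 1
  R[2]: 0 0 1 2
  R[3]: 0 1 2 3
  R[4]: 1 2 3 4

hence w(1..4) = (4, 3, 2, 1).

Rothe diagram D(w) (6 cells), 3 SE-corners (essential conditions):

[(1, 3, 0), (2, 2, 0), (3, 1, 0)]


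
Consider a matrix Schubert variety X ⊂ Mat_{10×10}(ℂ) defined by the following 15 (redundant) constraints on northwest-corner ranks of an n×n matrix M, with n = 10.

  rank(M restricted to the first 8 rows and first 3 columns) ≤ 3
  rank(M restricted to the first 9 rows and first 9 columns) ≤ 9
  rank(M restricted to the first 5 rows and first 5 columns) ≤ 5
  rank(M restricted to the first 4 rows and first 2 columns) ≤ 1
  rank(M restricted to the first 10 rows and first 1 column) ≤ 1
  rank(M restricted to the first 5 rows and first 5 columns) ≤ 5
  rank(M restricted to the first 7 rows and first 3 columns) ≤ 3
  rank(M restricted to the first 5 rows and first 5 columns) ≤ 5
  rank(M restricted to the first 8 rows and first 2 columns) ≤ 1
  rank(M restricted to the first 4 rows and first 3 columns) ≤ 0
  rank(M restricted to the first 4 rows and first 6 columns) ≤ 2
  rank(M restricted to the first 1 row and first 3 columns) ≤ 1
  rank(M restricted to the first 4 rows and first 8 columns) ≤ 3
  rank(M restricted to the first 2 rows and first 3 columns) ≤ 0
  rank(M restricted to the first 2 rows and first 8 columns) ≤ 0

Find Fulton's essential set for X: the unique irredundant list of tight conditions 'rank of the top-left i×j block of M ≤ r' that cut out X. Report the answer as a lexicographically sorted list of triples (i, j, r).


Computing R[i][j] = min implied NW-rank bound (n=10, 15 conditions):

  0 0 0 0 0 0 0 0 1 1
  0 0 0 0 0 0 0 0 1 2
  0 0 0 1 1 1 1 1 2 3
  0 0 0 1 2 2 2 2 3 4
  1 1 1 2 3 3 3 3 4 5
  1 1 2 3 4 4 4 4 5 6
  1 1 2 3 4 5 5 5 6 7
  1 1 2 3 4 5 6 6 7 8
  1 2 3 4 5 6 7 7 8 9
  1 2 3 4 5 6 7 8 9 10

so w = (9, 10, 4, 5, 1, 3, 6, 7, 2, 8).

3 SE-corners of the 25-cell Rothe diagram give Ess(w):

[(2, 8, 0), (4, 3, 0), (8, 2, 1)]


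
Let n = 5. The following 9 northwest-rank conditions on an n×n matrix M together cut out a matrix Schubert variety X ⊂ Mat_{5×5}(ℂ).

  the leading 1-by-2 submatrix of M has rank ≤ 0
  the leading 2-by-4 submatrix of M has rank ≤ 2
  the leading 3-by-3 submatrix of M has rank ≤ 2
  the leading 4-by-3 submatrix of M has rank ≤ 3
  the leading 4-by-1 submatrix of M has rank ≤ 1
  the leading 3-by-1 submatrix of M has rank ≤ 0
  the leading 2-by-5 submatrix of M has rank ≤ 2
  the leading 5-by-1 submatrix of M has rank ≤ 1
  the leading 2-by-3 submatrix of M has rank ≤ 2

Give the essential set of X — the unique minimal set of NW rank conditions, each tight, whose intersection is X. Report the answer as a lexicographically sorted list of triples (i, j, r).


Rank table r_w(5×5) implied by the 9 constraints:

  row 1: 0 | 0 | 1 | 1 | 1
  row 2: 0 | 1 | 2 | 2 | 2
  row 3: 0 | 1 | 2 | 3 | 3
  row 4: 1 | 2 | 3 | 4 | 4
  row 5: 1 | 2 | 3 | 4 | 5

hence w(1..5) = (3, 2, 4, 1, 5).

Fulton essential set (2 of the 4 Rothe cells):

[(1, 2, 0), (3, 1, 0)]


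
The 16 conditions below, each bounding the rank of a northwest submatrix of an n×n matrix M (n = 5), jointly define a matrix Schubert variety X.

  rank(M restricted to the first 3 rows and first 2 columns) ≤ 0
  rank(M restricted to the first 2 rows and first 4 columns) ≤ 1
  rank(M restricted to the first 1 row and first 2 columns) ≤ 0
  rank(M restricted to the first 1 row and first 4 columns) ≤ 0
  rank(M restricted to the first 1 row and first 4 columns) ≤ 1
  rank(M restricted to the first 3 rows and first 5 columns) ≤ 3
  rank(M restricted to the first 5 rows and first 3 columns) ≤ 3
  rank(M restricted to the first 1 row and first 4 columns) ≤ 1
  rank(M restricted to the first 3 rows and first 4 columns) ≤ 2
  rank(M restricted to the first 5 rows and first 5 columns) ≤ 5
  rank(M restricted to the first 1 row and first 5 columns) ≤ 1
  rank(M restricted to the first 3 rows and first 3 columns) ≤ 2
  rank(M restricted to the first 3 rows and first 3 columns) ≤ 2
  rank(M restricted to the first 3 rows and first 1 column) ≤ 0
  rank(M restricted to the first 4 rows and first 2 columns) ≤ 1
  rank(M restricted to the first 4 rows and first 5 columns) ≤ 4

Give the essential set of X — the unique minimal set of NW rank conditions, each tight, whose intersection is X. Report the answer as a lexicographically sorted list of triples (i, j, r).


Reconstructing r_w from the 16 given conditions:

  R[1]: 0 | 0 | 0 | 0 | 1
  R[2]: 0 | 0 | 1 | 1 | 2
  R[3]: 0 | 0 | 1 | 2 | 3
  R[4]: 1 | 1 | 2 | 3 | 4
  R[5]: 1 | 2 | 3 | 4 | 5

hence w(1..5) = (5, 3, 4, 1, 2).

Rothe diagram D(w) (8 cells), 2 SE-corners (essential conditions):

[(1, 4, 0), (3, 2, 0)]


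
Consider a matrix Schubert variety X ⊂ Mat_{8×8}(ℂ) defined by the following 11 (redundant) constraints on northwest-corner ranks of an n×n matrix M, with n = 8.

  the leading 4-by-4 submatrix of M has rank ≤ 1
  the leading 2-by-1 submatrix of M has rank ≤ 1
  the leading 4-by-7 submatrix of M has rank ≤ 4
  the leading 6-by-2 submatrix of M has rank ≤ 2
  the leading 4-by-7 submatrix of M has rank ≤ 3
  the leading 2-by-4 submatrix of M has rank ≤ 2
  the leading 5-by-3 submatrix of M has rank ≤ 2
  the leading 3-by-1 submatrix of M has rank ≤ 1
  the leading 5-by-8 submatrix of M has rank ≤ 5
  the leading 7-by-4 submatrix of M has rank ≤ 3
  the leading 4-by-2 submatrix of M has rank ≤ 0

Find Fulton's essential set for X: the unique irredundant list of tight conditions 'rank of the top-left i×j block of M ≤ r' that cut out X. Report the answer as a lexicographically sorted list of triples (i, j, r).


Reconstructing r_w from the 11 given conditions:

  0  0  1  1  1  1  1  1
  0  0  1  1  2  2  2  2
  0  0  1  1  2  3  3  3
  0  0  1  1  2  3  3  4
  1  1  2  2  3  4  4  5
  1  2  3  3  4  5  5  6
  1  2  3  3  4  5  6  7
  1  2  3  4  5  6  7  8

so w = (3, 5, 6, 8, 1, 2, 7, 4).

Fulton essential set (4 of the 13 Rothe cells):

[(4, 2, 0), (4, 4, 1), (4, 7, 3), (7, 4, 3)]


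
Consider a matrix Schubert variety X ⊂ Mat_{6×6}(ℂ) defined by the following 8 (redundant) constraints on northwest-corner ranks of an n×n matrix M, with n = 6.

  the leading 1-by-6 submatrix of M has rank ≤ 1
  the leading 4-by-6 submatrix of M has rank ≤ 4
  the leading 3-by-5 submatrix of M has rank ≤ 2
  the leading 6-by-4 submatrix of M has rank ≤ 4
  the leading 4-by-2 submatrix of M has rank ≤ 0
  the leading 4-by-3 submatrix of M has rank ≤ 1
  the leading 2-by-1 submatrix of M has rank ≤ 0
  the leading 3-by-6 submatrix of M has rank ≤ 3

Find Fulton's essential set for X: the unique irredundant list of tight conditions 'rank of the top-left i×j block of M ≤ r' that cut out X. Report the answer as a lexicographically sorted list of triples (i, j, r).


Recovering R(i,j) via the rank-extension bound from the 8 conditions:

  R[1]: 0 | 0 | 1 | 1 | 1 | 1
  R[2]: 0 | 0 | 1 | 2 | 2 | 2
  R[3]: 0 | 0 | 1 | 2 | 2 | 3
  R[4]: 0 | 0 | 1 | 2 | 3 | 4
  R[5]: 1 | 1 | 2 | 3 | 4 | 5
  R[6]: 1 | 2 | 3 | 4 | 5 | 6

reading off 1-entries of Δ²R: w = (3, 4, 6, 5, 1, 2).

2 SE-corners of the 9-cell Rothe diagram give Ess(w):

[(3, 5, 2), (4, 2, 0)]


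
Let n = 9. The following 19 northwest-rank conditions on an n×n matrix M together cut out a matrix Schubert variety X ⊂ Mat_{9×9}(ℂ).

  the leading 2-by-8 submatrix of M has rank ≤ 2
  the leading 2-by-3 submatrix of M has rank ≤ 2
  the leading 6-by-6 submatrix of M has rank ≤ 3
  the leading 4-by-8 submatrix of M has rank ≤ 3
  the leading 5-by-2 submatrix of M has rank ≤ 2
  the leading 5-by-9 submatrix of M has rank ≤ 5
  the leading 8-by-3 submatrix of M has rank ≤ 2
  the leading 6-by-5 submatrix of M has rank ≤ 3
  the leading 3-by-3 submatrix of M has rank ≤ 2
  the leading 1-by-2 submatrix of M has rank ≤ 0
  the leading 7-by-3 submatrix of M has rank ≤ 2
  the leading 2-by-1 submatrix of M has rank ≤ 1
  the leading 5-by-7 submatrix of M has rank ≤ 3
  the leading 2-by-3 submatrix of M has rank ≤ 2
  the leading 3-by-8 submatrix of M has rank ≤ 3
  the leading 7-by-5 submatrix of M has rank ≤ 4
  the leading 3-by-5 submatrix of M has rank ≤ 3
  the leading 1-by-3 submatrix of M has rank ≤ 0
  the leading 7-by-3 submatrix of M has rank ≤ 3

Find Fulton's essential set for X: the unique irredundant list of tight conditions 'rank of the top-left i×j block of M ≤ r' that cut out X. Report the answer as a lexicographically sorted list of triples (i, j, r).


The tightest implied rank at each (i,j), from the 19 conditions:

  i=1: 0  0  0  1  1  1  1  1  1
  i=2: 1  1  1  2  2  2  2  2  2
  i=3: 1  2  2  3  3  3  3  3  3
  i=4: 1  2  2  3  3  3  3  3  4
  i=5: 1  2  2  3  3  3  3  4  5
  i=6: 1  2  2  3  3  3  4  5  6
  i=7: 1  2  2  3  4  4  5  6  7
  i=8: 1  2  2  3  4  5  6  7  8
  i=9: 1  2  3  4  5  6  7  8  9

hence w(1..9) = (4, 1, 2, 9, 8, 7, 5, 6, 3).

|D(w)|=17, |Ess(w)|=5:

[(1, 3, 0), (4, 8, 3), (5, 7, 3), (6, 6, 3), (8, 3, 2)]


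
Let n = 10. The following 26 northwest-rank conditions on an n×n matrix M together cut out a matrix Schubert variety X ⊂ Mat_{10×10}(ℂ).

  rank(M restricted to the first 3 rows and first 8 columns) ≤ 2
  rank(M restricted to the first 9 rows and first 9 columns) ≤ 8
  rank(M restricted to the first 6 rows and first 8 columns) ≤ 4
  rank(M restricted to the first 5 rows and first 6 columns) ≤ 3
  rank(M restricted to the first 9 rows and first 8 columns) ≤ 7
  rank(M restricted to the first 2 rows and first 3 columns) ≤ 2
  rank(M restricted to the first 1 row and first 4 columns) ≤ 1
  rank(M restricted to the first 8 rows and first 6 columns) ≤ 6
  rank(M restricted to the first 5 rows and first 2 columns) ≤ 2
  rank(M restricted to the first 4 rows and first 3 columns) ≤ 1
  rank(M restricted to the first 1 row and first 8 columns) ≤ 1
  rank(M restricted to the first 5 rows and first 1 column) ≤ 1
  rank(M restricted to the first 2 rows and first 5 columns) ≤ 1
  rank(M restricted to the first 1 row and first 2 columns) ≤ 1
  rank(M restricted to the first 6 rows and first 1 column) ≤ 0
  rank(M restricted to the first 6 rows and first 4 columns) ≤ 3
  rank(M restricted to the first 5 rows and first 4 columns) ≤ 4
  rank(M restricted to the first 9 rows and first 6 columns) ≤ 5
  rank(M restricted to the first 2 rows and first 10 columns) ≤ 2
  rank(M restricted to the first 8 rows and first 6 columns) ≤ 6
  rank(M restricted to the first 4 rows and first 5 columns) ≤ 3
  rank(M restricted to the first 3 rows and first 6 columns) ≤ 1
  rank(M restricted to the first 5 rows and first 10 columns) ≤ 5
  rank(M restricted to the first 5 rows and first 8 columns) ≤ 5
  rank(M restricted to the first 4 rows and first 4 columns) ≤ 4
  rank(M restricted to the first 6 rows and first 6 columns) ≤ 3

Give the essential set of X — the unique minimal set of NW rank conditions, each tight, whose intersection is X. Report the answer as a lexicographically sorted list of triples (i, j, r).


The tightest implied rank at each (i,j), from the 26 conditions:

  0 1 1 1 1 1 1 1 1 1
  0 1 1 1 1 1 2 2 2 2
  0 1 1 1 1 1 2 2 3 3
  0 1 1 2 2 2 3 3 4 4
  0 1 2 3 3 3 4 4 5 5
  0 1 2 3 3 3 4 4 5 6
  1 2 3 4 4 4 5 5 6 7
  1 2 3 4 5 5 6 6 7 8
  1 2 3 4 5 5 6 7 8 9
  1 2 3 4 5 6 7 8 9 10

the unique w with this rank table is (2, 7, 9, 4, 3, 10, 1, 5, 8, 6).

Rothe diagram D(w) (20 cells), 7 SE-corners (essential conditions):

[(3, 6, 1), (3, 8, 2), (4, 3, 1), (6, 1, 0), (6, 6, 3), (6, 8, 4), (9, 6, 5)]


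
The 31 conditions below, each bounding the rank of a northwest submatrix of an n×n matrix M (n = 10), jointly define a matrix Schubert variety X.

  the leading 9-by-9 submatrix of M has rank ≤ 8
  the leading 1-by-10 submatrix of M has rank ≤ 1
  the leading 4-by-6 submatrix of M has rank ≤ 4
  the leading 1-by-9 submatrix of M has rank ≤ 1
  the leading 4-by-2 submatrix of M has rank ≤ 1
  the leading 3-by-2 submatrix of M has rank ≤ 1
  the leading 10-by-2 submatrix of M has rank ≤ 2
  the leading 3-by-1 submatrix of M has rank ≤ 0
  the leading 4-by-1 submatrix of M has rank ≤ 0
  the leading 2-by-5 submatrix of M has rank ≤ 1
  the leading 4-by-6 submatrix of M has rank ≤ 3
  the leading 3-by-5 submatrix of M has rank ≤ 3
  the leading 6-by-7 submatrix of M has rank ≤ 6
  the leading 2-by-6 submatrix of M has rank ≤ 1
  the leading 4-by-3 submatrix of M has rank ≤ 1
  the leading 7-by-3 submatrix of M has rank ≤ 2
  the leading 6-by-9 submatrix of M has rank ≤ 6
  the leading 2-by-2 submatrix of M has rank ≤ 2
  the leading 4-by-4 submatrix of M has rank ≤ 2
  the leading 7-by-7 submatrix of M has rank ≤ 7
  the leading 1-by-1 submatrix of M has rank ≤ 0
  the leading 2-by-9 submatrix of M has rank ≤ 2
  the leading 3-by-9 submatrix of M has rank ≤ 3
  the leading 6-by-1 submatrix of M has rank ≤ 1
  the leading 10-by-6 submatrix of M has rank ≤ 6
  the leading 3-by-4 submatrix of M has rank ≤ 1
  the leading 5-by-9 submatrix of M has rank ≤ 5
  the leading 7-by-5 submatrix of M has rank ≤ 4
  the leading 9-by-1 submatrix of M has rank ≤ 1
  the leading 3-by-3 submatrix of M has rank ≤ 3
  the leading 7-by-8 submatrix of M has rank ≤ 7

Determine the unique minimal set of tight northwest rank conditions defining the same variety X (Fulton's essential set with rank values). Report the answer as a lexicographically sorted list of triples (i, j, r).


Reconstructing r_w from the 31 given conditions:

  0, 1, 1, 1, 1, 1, 1, 1, 1, 1
  0, 1, 1, 1, 1, 1, 2, 2, 2, 2
  0, 1, 1, 1, 2, 2, 3, 3, 3, 3
  0, 1, 1, 2, 3, 3, 4, 4, 4, 4
  1, 2, 2, 3, 4, 4, 5, 5, 5, 5
  1, 2, 2, 3, 4, 5, 6, 6, 6, 6
  1, 2, 2, 3, 4, 5, 6, 7, 7, 7
  1, 2, 3, 4, 5, 6, 7, 8, 8, 8
  1, 2, 3, 4, 5, 6, 7, 8, 8, 9
  1, 2, 3, 4, 5, 6, 7, 8, 9, 10

the unique w with this rank table is (2, 7, 5, 4, 1, 6, 8, 3, 10, 9).

|D(w)|=14, |Ess(w)|=6:

[(2, 6, 1), (3, 4, 1), (4, 1, 0), (4, 3, 1), (7, 3, 2), (9, 9, 8)]


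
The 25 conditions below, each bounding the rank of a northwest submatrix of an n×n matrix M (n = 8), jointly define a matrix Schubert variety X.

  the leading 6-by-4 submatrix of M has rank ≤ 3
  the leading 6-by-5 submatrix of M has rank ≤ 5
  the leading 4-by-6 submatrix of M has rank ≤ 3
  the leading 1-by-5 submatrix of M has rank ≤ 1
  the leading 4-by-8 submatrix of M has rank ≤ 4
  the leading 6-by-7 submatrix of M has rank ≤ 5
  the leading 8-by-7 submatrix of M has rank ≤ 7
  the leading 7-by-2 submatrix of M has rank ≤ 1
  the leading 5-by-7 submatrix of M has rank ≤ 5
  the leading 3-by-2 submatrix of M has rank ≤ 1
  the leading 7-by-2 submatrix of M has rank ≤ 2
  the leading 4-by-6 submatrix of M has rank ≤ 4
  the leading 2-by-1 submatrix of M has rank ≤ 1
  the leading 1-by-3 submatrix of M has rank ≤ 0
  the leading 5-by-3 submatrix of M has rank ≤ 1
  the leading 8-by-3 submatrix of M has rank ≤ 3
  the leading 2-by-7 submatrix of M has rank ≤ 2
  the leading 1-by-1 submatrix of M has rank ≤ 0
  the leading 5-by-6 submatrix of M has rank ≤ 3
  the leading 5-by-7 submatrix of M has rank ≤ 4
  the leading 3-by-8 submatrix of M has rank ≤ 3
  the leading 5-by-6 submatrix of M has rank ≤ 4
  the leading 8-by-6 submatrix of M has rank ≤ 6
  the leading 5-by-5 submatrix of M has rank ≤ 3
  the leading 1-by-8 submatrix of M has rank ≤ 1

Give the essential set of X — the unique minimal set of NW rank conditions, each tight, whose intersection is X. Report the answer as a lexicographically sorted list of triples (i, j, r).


Recovering R(i,j) via the rank-extension bound from the 25 conditions:

  R[1]: 0 0 0 1 1 1 1 1
  R[2]: 1 1 1 2 2 2 2 2
  R[3]: 1 1 1 2 3 3 3 3
  R[4]: 1 1 1 2 3 3 4 4
  R[5]: 1 1 1 2 3 3 4 5
  R[6]: 1 1 2 3 4 4 5 6
  R[7]: 1 1 2 3 4 5 6 7
  R[8]: 1 2 3 4 5 6 7 8

hence w(1..8) = (4, 1, 5, 7, 8, 3, 6, 2).

4 SE-corners of the 13-cell Rothe diagram give Ess(w):

[(1, 3, 0), (5, 3, 1), (5, 6, 3), (7, 2, 1)]


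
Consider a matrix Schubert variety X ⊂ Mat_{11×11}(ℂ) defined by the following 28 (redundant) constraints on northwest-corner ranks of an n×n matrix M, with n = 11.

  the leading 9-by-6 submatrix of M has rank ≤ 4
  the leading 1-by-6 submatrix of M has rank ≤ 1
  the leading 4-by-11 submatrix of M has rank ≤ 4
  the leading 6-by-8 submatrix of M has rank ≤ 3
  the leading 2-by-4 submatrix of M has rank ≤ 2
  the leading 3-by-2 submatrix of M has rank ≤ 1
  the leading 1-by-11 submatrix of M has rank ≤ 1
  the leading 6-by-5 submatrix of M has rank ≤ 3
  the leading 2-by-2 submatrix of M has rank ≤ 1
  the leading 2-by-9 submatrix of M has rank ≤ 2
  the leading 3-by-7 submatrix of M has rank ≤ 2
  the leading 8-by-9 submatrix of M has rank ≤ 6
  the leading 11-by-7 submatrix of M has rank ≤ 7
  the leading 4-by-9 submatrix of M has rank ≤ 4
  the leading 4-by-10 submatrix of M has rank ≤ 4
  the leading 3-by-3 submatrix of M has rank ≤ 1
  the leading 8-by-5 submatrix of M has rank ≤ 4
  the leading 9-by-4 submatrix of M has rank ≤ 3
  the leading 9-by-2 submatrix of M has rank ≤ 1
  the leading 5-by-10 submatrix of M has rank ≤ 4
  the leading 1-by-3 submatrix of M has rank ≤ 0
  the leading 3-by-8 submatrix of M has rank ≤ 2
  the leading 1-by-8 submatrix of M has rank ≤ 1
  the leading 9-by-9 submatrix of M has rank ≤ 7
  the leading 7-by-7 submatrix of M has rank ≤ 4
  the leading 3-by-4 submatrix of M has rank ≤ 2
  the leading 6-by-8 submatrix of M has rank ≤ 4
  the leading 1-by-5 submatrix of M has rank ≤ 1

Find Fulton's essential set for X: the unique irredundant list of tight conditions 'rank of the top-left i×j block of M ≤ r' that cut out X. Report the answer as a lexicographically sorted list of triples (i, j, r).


Computing R[i][j] = min implied NW-rank bound (n=11, 28 conditions):

  i=1: 0, 0, 0, 1, 1, 1, 1, 1, 1, 1, 1
  i=2: 1, 1, 1, 2, 2, 2, 2, 2, 2, 2, 2
  i=3: 1, 1, 1, 2, 2, 2, 2, 2, 3, 3, 3
  i=4: 1, 1, 2, 3, 3, 3, 3, 3, 4, 4, 4
  i=5: 1, 1, 2, 3, 3, 3, 3, 3, 4, 4, 5
  i=6: 1, 1, 2, 3, 3, 3, 3, 3, 4, 5, 6
  i=7: 1, 1, 2, 3, 4, 4, 4, 4, 5, 6, 7
  i=8: 1, 1, 2, 3, 4, 4, 5, 5, 6, 7, 8
  i=9: 1, 1, 2, 3, 4, 4, 5, 6, 7, 8, 9
  i=10: 1, 2, 3, 4, 5, 5, 6, 7, 8, 9, 10
  i=11: 1, 2, 3, 4, 5, 6, 7, 8, 9, 10, 11

reading off 1-entries of Δ²R: w = (4, 1, 9, 3, 11, 10, 5, 7, 8, 2, 6).

D(w) has 26 cells with 7 SE-corners; essential set:

[(1, 3, 0), (3, 3, 1), (3, 8, 2), (5, 10, 4), (6, 8, 3), (9, 2, 1), (9, 6, 4)]


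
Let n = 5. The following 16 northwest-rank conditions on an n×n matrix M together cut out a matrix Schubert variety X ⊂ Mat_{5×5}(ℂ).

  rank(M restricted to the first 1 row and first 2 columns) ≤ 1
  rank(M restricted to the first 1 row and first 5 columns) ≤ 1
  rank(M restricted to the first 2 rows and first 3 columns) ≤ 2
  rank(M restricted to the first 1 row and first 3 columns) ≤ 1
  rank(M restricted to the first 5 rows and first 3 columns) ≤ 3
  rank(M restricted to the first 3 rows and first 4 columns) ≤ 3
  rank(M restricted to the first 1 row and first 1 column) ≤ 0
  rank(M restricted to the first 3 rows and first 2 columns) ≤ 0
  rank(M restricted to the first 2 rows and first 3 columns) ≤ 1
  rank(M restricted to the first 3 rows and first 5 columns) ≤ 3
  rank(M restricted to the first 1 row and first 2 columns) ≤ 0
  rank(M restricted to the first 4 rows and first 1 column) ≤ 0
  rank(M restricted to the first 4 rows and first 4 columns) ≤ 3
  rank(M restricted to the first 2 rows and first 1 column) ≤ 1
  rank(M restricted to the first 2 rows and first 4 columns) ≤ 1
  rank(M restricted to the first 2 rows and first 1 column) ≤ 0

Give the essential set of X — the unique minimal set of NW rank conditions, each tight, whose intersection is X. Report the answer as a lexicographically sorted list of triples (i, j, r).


Rank table r_w(5×5) implied by the 16 constraints:

  row 1: 0, 0, 1, 1, 1
  row 2: 0, 0, 1, 1, 2
  row 3: 0, 0, 1, 2, 3
  row 4: 0, 1, 2, 3, 4
  row 5: 1, 2, 3, 4, 5

second differences of R give the permutation w = (3, 5, 4, 2, 1).

3 SE-corners of the 8-cell Rothe diagram give Ess(w):

[(2, 4, 1), (3, 2, 0), (4, 1, 0)]


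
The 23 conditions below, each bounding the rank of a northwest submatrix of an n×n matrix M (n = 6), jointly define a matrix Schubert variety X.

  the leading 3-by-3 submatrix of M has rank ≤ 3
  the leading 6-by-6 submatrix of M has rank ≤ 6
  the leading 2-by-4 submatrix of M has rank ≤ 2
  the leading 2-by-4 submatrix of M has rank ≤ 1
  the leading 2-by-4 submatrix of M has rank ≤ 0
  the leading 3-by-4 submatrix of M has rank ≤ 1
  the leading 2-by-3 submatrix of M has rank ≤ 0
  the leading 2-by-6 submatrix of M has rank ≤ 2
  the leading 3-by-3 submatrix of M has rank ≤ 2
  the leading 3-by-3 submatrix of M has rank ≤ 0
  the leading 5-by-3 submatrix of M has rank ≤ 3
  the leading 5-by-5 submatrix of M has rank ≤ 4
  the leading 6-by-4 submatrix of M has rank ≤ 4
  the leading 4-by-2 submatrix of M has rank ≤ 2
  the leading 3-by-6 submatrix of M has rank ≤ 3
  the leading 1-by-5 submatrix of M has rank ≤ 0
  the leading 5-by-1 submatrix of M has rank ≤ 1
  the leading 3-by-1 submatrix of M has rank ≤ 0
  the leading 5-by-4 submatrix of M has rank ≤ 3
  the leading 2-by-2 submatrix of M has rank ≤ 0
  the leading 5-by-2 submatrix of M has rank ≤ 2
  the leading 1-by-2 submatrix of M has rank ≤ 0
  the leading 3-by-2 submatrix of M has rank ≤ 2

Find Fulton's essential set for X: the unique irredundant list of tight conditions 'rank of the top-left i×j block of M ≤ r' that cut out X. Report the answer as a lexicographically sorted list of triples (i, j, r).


Propagating the 23 rank bounds to every northwest block:

  row 1: 0  0  0  0  0  1
  row 2: 0  0  0  0  1  2
  row 3: 0  0  0  1  2  3
  row 4: 1  1  1  2  3  4
  row 5: 1  2  2  3  4  5
  row 6: 1  2  3  4  5  6

reading off 1-entries of Δ²R: w = (6, 5, 4, 1, 2, 3).

|D(w)|=12, |Ess(w)|=3:

[(1, 5, 0), (2, 4, 0), (3, 3, 0)]


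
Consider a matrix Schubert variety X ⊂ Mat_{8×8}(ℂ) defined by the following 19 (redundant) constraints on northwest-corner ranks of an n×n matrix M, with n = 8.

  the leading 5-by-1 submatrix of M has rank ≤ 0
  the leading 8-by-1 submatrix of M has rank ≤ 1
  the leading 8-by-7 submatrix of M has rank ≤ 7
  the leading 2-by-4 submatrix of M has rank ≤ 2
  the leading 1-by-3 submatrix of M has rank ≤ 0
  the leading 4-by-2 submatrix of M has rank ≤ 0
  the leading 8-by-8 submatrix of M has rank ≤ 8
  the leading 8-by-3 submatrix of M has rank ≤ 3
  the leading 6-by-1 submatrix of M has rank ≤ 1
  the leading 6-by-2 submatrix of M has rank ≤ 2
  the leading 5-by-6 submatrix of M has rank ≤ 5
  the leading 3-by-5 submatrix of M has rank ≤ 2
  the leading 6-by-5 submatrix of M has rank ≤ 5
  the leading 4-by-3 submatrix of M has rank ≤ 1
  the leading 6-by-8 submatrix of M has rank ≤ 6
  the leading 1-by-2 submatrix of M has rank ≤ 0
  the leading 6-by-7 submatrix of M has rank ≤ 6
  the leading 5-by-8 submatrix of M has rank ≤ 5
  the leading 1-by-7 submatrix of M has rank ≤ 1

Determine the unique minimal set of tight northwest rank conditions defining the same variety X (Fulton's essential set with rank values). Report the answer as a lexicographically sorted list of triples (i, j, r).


Reconstructing r_w from the 19 given conditions:

  0, 0, 0, 1, 1, 1, 1, 1
  0, 0, 1, 2, 2, 2, 2, 2
  0, 0, 1, 2, 2, 3, 3, 3
  0, 0, 1, 2, 3, 4, 4, 4
  0, 1, 2, 3, 4, 5, 5, 5
  1, 2, 3, 4, 5, 6, 6, 6
  1, 2, 3, 4, 5, 6, 7, 7
  1, 2, 3, 4, 5, 6, 7, 8

reading off 1-entries of Δ²R: w = (4, 3, 6, 5, 2, 1, 7, 8).

|D(w)|=11, |Ess(w)|=4:

[(1, 3, 0), (3, 5, 2), (4, 2, 0), (5, 1, 0)]
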